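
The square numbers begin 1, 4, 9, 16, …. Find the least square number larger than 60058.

60516

Solve n² > 60058 for integer n.
The largest n with value ≤ 60058 is 245 (since 60025 ≤ 60058 < 60516), so the first above is n = 246, value 60516.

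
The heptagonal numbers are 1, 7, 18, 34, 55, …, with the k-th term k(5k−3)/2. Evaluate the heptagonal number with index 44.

44·(5·44 − 3)/2 = 44·217/2 = 4774.

4774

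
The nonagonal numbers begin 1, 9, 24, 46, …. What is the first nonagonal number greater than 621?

651

Solve n(7n−5)/2 > 621 for integer n.
The largest n with value ≤ 621 is 13 (since 559 ≤ 621 < 651), so the first above is n = 14, value 651.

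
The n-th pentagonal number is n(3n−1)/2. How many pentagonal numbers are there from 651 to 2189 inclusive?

The n-th pentagonal number is n(3n−1)/2.
Smallest index with value ≥ 651: n = 21 (giving 651).
Largest index with value ≤ 2189: n = 38 (giving 2147).
Indices 21 through 38: 18 terms.

18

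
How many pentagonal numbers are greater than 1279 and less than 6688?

37

The n-th pentagonal number is n(3n−1)/2.
Smallest index with value > 1279: n = 30 (giving 1335).
Largest index with value < 6688: n = 66 (giving 6501).
Indices 30 through 66: 37 terms.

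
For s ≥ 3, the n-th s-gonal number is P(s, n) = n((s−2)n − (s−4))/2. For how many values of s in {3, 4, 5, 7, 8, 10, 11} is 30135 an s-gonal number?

s = 3: P(3, 245) = 30135. ✓
s = 4: P(4, 173) = 29929 and P(4, 174) = 30276; 30135 is not s-gonal.
s = 5: P(5, 141) = 29751 and P(5, 142) = 30175; 30135 is not s-gonal.
s = 7: P(7, 110) = 30085 and P(7, 111) = 30636; 30135 is not s-gonal.
s = 8: P(8, 100) = 29800 and P(8, 101) = 30401; 30135 is not s-gonal.
s = 10: P(10, 87) = 30015 and P(10, 88) = 30712; 30135 is not s-gonal.
s = 11: P(11, 82) = 29971 and P(11, 83) = 30710; 30135 is not s-gonal.
Hits: s ∈ {3} → 1.

1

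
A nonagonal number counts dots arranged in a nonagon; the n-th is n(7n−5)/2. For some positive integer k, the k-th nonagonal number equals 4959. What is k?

38

Set n(7n−5)/2 = 4959, giving 7n² − 5n − 9918 = 0.
The discriminant is 25 + 56·4959 = 277729, and √277729 = 527.
So n = (5 + 527) / 14 = 532/14 = 38.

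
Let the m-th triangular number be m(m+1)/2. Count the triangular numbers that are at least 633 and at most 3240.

The n-th triangular number is n(n+1)/2.
Smallest index with value ≥ 633: n = 36 (giving 666).
Largest index with value ≤ 3240: n = 80 (giving 3240).
Indices 36 through 80: 45 terms.

45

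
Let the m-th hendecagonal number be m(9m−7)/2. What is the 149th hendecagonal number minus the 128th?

149·(9·149 − 7)/2 = 99383 and 128·(9·128 − 7)/2 = 73280.
Difference: 99383 − 73280 = 26103.

26103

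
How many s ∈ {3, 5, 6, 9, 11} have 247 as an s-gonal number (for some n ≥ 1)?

s = 3: P(3, 21) = 231 and P(3, 22) = 253; 247 is not s-gonal.
s = 5: P(5, 13) = 247. ✓
s = 6: P(6, 11) = 231 and P(6, 12) = 276; 247 is not s-gonal.
s = 9: P(9, 8) = 204 and P(9, 9) = 261; 247 is not s-gonal.
s = 11: P(11, 7) = 196 and P(11, 8) = 260; 247 is not s-gonal.
Hits: s ∈ {5} → 1.

1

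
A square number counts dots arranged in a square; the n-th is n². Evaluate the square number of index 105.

The 105th square number is n² with n = 105.
105² = 11025.

11025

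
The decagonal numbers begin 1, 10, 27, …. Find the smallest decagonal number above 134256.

Solve n(4n−3) > 134256 for integer n.
The largest n with value ≤ 134256 is 183 (since 133407 ≤ 134256 < 134872), so the first above is n = 184, value 134872.

134872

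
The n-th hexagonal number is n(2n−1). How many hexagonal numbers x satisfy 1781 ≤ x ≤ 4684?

The n-th hexagonal number is n(2n−1).
Smallest index with value ≥ 1781: n = 31 (giving 1891).
Largest index with value ≤ 4684: n = 48 (giving 4560).
Indices 31 through 48: 18 terms.

18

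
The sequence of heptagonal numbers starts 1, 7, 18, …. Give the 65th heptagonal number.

The 65th heptagonal number is n(5n−3)/2 with n = 65.
65·(5·65 − 3)/2 = 65·322/2 = 65·161 = 10465.

10465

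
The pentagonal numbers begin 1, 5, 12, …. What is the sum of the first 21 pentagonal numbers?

Σ i(3i−1)/2 = (3Σi² − Σi) / 2 over i = 1..21.
Σi = 231 and Σi² = 3311.
(3·3311 − 1·231) / 2 = 9702/2 = 4851.

4851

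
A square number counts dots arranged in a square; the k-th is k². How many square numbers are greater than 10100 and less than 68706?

162

The n-th square number is n².
Smallest index with value > 10100: n = 101 (giving 10201).
Largest index with value < 68706: n = 262 (giving 68644).
Indices 101 through 262: 162 terms.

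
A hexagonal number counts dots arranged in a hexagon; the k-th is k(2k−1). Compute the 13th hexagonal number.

The 13th hexagonal number is n(2n−1) with n = 13.
13·(2·13 − 1) = 13·25 = 325.

325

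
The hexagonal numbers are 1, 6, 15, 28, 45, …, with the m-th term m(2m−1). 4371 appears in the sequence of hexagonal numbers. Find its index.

47

Set n(2n−1) = 4371, giving 2n² − n − 4371 = 0.
So n = (1 + 187) / 4 = 188/4 = 47.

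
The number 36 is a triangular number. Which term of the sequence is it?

8

Set n(n+1)/2 = 36, giving n² + n − 72 = 0.
The discriminant is 1 + 8·36 = 289, and √289 = 17.
So n = (-1 + 17) / 2 = 16/2 = 8.
Check: 8·9/2 = 36. ✓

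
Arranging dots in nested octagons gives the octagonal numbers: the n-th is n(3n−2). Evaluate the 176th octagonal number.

92576

176·(3·176 − 2) = 176·526 = 92576.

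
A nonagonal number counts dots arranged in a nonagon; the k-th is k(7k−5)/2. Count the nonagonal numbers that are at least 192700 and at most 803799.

The n-th nonagonal number is n(7n−5)/2.
Smallest index with value ≥ 192700: n = 235 (giving 192700).
Largest index with value ≤ 803799: n = 479 (giving 801846).
Indices 235 through 479: 245 terms.

245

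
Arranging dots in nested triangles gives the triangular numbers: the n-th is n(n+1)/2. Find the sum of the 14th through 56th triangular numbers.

30401

Σ i(i+1)/2 = (Σi² + Σi) / 2 over i = 14..56.
Σi = 1596 − 91 = 1505 and Σi² = 60116 − 819 = 59297.
(1·59297 + 1·1505) / 2 = 60802/2 = 30401.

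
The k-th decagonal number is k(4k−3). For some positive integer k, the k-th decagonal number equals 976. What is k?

Set n(4n−3) = 976, giving 4n² − 3n − 976 = 0.
The discriminant is 9 + 16·976 = 15625, and √15625 = 125.
So n = (3 + 125) / 8 = 128/8 = 16.
Check: 16·(4·16 − 3) = 976. ✓

16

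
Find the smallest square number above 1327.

Solve n² > 1327 for integer n.
The largest n with value ≤ 1327 is 36 (since 1296 ≤ 1327 < 1369), so the first above is n = 37, value 1369.

1369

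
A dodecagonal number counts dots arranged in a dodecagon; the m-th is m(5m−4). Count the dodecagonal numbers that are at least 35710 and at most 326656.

The n-th dodecagonal number is n(5n−4).
Smallest index with value ≥ 35710: n = 85 (giving 35785).
Largest index with value ≤ 326656: n = 256 (giving 326656).
Indices 85 through 256: 172 terms.

172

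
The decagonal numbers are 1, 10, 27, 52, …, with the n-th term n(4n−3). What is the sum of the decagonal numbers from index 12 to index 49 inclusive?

Σ i(4i−3) = 4Σi² − 3Σi over i = 12..49.
Σi = 1225 − 66 = 1159 and Σi² = 40425 − 506 = 39919.
4·39919 − 3·1159 = 156199.

156199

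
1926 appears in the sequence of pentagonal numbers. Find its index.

Set n(3n−1)/2 = 1926, giving 3n² − n − 3852 = 0.
The discriminant is 1 + 24·1926 = 46225, and √46225 = 215.
So n = (1 + 215) / 6 = 216/6 = 36.

36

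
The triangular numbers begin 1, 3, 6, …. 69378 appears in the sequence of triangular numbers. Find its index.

Set n(n+1)/2 = 69378, giving n² + n − 138756 = 0.
The discriminant is 1 + 8·69378 = 555025, and √555025 = 745.
So n = (-1 + 745) / 2 = 744/2 = 372.
Check: 372·373/2 = 69378. ✓

372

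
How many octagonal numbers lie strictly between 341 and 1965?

The n-th octagonal number is n(3n−2).
Smallest index with value > 341: n = 12 (giving 408).
Largest index with value < 1965: n = 25 (giving 1825).
Indices 12 through 25: 14 terms.

14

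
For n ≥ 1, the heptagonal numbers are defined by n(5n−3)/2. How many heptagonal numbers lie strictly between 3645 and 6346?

12

The n-th heptagonal number is n(5n−3)/2.
Smallest index with value > 3645: n = 39 (giving 3744).
Largest index with value < 6346: n = 50 (giving 6175).
Indices 39 through 50: 12 terms.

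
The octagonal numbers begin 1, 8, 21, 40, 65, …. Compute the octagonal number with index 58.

9976

The 58th octagonal number is n(3n−2) with n = 58.
58·(3·58 − 2) = 58·172 = 9976.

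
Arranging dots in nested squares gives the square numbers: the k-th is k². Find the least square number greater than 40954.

41209

Solve n² > 40954 for integer n.
The largest n with value ≤ 40954 is 202 (since 40804 ≤ 40954 < 41209), so the first above is n = 203, value 41209.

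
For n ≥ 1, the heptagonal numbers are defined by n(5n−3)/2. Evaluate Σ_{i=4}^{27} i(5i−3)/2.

16732

Σ i(5i−3)/2 = (5Σi² − 3Σi) / 2 over i = 4..27.
Σi = 378 − 6 = 372 and Σi² = 6930 − 14 = 6916.
(5·6916 − 3·372) / 2 = 33464/2 = 16732.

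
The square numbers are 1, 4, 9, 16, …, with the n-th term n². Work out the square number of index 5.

25

The 5th square number is n² with n = 5.
5² = 25.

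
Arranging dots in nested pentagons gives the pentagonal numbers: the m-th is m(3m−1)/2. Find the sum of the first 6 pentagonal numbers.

126

Σ i(3i−1)/2 = (3Σi² − Σi) / 2 over i = 1..6.
Σi = 21 and Σi² = 91.
(3·91 − 1·21) / 2 = 252/2 = 126.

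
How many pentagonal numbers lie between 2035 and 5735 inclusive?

26

The n-th pentagonal number is n(3n−1)/2.
Smallest index with value ≥ 2035: n = 37 (giving 2035).
Largest index with value ≤ 5735: n = 62 (giving 5735).
Indices 37 through 62: 26 terms.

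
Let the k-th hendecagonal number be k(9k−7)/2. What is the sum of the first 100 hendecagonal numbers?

Σ i(9i−7)/2 = (9Σi² − 7Σi) / 2 over i = 1..100.
Σi = 5050 and Σi² = 338350.
(9·338350 − 7·5050) / 2 = 3009800/2 = 1504900.

1504900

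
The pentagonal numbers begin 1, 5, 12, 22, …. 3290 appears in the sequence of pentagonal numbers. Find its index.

47

Set n(3n−1)/2 = 3290, giving 3n² − n − 6580 = 0.
The discriminant is 1 + 24·3290 = 78961, and √78961 = 281.
So n = (1 + 281) / 6 = 282/6 = 47.
Check: 47·(3·47 − 1)/2 = 3290. ✓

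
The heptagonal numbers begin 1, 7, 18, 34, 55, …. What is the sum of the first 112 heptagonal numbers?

Σ i(5i−3)/2 = (5Σi² − 3Σi) / 2 over i = 1..112.
Σi = 6328 and Σi² = 474600.
(5·474600 − 3·6328) / 2 = 2354016/2 = 1177008.

1177008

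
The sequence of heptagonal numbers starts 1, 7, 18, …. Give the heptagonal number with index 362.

The 362nd heptagonal number is n(5n−3)/2 with n = 362.
362·(5·362 − 3)/2 = 362·1807/2 = 327067.

327067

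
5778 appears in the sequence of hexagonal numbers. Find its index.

Set n(2n−1) = 5778, giving 2n² − n − 5778 = 0.
So n = (1 + 215) / 4 = 216/4 = 54.

54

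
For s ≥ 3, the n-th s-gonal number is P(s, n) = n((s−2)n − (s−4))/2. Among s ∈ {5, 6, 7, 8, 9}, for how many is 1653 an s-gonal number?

1

s = 5: P(5, 33) = 1617 and P(5, 34) = 1717; 1653 is not s-gonal.
s = 6: P(6, 29) = 1653. ✓
s = 7: P(7, 26) = 1651 and P(7, 27) = 1782; 1653 is not s-gonal.
s = 8: P(8, 23) = 1541 and P(8, 24) = 1680; 1653 is not s-gonal.
s = 9: P(9, 22) = 1639 and P(9, 23) = 1794; 1653 is not s-gonal.
Hits: s ∈ {6} → 1.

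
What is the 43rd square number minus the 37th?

480

43² = 1849 and 37² = 1369.
Difference: 1849 − 1369 = 480.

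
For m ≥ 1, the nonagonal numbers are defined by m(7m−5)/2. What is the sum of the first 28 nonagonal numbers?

25984

Σ i(7i−5)/2 = (7Σi² − 5Σi) / 2 over i = 1..28.
Σi = 406 and Σi² = 7714.
(7·7714 − 5·406) / 2 = 51968/2 = 25984.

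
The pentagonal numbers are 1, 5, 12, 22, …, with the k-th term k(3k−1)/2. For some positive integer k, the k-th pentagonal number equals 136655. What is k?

302

Set n(3n−1)/2 = 136655, giving 3n² − n − 273310 = 0.
The discriminant is 1 + 24·136655 = 3279721, and √3279721 = 1811.
So n = (1 + 1811) / 6 = 1812/6 = 302.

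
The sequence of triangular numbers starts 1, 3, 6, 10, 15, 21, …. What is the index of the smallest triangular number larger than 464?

30

Solve n(n+1)/2 > 464 for integer n.
The largest n with value ≤ 464 is 29 (since 435 ≤ 464 < 465), so the first above is n = 30, value 465.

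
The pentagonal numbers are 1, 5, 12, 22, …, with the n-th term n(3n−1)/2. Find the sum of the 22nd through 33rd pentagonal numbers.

13662

Σ i(3i−1)/2 = (3Σi² − Σi) / 2 over i = 22..33.
Σi = 561 − 231 = 330 and Σi² = 12529 − 3311 = 9218.
(3·9218 − 1·330) / 2 = 27324/2 = 13662.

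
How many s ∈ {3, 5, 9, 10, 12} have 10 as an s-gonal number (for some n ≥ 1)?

s = 3: P(3, 4) = 10. ✓
s = 5: P(5, 2) = 5 and P(5, 3) = 12; 10 is not s-gonal.
s = 9: P(9, 2) = 9 and P(9, 3) = 24; 10 is not s-gonal.
s = 10: P(10, 2) = 10. ✓
s = 12: P(12, 1) = 1 and P(12, 2) = 12; 10 is not s-gonal.
Hits: s ∈ {3, 10} → 2.

2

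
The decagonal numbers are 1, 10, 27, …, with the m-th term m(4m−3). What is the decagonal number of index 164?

107092

The 164th decagonal number is n(4n−3) with n = 164.
164·(4·164 − 3) = 164·653 = 107092.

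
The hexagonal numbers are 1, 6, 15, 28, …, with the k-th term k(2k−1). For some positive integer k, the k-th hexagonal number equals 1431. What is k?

27

Set n(2n−1) = 1431, giving 2n² − n − 1431 = 0.
So n = (1 + 107) / 4 = 108/4 = 27.
Check: 27·(2·27 − 1) = 1431. ✓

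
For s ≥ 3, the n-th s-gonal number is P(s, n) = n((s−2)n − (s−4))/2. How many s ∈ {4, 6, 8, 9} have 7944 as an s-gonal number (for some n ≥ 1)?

1

s = 4: P(4, 89) = 7921 and P(4, 90) = 8100; 7944 is not s-gonal.
s = 6: P(6, 63) = 7875 and P(6, 64) = 8128; 7944 is not s-gonal.
s = 8: P(8, 51) = 7701 and P(8, 52) = 8008; 7944 is not s-gonal.
s = 9: P(9, 48) = 7944. ✓
Hits: s ∈ {9} → 1.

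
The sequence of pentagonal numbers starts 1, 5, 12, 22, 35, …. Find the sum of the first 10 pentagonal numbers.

550

Σ i(3i−1)/2 = (3Σi² − Σi) / 2 over i = 1..10.
Σi = 55 and Σi² = 385.
(3·385 − 1·55) / 2 = 1100/2 = 550.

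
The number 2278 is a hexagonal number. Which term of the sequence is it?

Set n(2n−1) = 2278, giving 2n² − n − 2278 = 0.
The discriminant is 1 + 8·2278 = 18225, and √18225 = 135.
So n = (1 + 135) / 4 = 136/4 = 34.
Check: 34·(2·34 − 1) = 2278. ✓

34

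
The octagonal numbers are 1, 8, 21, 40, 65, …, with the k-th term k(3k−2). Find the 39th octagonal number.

4485

39·(3·39 − 2) = 39·115 = 4485.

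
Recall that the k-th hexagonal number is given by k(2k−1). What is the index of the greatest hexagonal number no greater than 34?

4

Solve n(2n−1) ≤ 34 for integer n.
n = 4 gives 28 ≤ 34, while n = 5 gives 45 > 34; so the answer is index 4.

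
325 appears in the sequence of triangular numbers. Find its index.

25

Set n(n+1)/2 = 325, giving n² + n − 650 = 0.
The discriminant is 1 + 8·325 = 2601, and √2601 = 51.
So n = (-1 + 51) / 2 = 50/2 = 25.
Check: 25·26/2 = 325. ✓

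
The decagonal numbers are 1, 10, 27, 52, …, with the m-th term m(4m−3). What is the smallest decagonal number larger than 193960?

Solve n(4n−3) > 193960 for integer n.
The largest n with value ≤ 193960 is 220 (since 192940 ≤ 193960 < 194701), so the first above is n = 221, value 194701.

194701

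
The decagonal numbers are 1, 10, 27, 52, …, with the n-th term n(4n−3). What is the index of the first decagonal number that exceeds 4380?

Solve n(4n−3) > 4380 for integer n.
The largest n with value ≤ 4380 is 33 (since 4257 ≤ 4380 < 4522), so the first above is n = 34, value 4522.

34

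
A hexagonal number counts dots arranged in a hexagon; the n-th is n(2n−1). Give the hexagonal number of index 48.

4560

The 48th hexagonal number is n(2n−1) with n = 48.
48·(2·48 − 1) = 48·95 = 4560.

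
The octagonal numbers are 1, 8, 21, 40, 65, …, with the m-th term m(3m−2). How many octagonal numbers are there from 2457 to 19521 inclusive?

53

The n-th octagonal number is n(3n−2).
Smallest index with value ≥ 2457: n = 29 (giving 2465).
Largest index with value ≤ 19521: n = 81 (giving 19521).
Indices 29 through 81: 53 terms.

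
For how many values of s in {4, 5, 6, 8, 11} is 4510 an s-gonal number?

1

s = 4: P(4, 67) = 4489 and P(4, 68) = 4624; 4510 is not s-gonal.
s = 5: P(5, 55) = 4510. ✓
s = 6: P(6, 47) = 4371 and P(6, 48) = 4560; 4510 is not s-gonal.
s = 8: P(8, 39) = 4485 and P(8, 40) = 4720; 4510 is not s-gonal.
s = 11: P(11, 32) = 4496 and P(11, 33) = 4785; 4510 is not s-gonal.
Hits: s ∈ {5} → 1.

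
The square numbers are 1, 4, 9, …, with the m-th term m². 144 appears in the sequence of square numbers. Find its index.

We need n² = 144, so n = √144 = 12.
Check: 12² = 144. ✓

12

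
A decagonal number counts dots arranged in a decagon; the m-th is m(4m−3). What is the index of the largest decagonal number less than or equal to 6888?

41

Solve n(4n−3) ≤ 6888 for integer n.
n = 41 gives 6601 ≤ 6888, while n = 42 gives 6930 > 6888; so the answer is index 41.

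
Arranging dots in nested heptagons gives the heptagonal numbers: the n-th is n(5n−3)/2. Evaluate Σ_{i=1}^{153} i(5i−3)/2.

Σ i(5i−3)/2 = (5Σi² − 3Σi) / 2 over i = 1..153.
Σi = 11781 and Σi² = 1205589.
(5·1205589 − 3·11781) / 2 = 5992602/2 = 2996301.

2996301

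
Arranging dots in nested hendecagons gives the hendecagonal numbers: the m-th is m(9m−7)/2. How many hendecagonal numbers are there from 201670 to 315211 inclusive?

The n-th hendecagonal number is n(9n−7)/2.
Smallest index with value ≥ 201670: n = 213 (giving 203415).
Largest index with value ≤ 315211: n = 265 (giving 315085).
Indices 213 through 265: 53 terms.

53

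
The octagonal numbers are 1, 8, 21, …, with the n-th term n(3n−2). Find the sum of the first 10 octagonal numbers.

Σ i(3i−2) = 3Σi² − 2Σi over i = 1..10.
Σi = 55 and Σi² = 385.
3·385 − 2·55 = 1045.

1045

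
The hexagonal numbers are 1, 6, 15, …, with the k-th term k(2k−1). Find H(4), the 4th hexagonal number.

The 4th hexagonal number is n(2n−1) with n = 4.
4·(2·4 − 1) = 4·7 = 28.

28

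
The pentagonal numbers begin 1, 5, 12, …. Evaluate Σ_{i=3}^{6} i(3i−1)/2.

Σ i(3i−1)/2 = (3Σi² − Σi) / 2 over i = 3..6.
Σi = 21 − 3 = 18 and Σi² = 91 − 5 = 86.
(3·86 − 1·18) / 2 = 240/2 = 120.

120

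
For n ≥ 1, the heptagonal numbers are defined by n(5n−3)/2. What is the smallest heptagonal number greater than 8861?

8910

Solve n(5n−3)/2 > 8861 for integer n.
The largest n with value ≤ 8861 is 59 (since 8614 ≤ 8861 < 8910), so the first above is n = 60, value 8910.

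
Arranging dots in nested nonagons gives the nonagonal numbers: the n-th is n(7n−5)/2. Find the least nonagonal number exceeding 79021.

Solve n(7n−5)/2 > 79021 for integer n.
The largest n with value ≤ 79021 is 150 (since 78375 ≤ 79021 < 79426), so the first above is n = 151, value 79426.

79426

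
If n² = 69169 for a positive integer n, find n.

263

We need n² = 69169, so n = √69169 = 263.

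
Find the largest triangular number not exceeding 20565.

Solve n(n+1)/2 ≤ 20565 for integer n.
n = 202 gives 20503 ≤ 20565, while n = 203 gives 20706 > 20565; so the answer is 20503.

20503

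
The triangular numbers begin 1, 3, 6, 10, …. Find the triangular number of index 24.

300

The 24th triangular number is n(n+1)/2 with n = 24.
24·25/2 = 600/2 = 300.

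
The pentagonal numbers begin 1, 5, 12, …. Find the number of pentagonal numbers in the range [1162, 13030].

The n-th pentagonal number is n(3n−1)/2.
Smallest index with value ≥ 1162: n = 28 (giving 1162).
Largest index with value ≤ 13030: n = 93 (giving 12927).
Indices 28 through 93: 66 terms.

66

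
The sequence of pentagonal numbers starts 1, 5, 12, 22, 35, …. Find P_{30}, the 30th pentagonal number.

1335

The 30th pentagonal number is n(3n−1)/2 with n = 30.
30·(3·30 − 1)/2 = 30·89/2 = 1335.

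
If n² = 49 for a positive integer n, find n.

We need n² = 49, so n = √49 = 7.

7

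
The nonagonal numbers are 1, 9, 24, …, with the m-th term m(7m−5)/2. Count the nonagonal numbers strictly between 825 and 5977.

26

The n-th nonagonal number is n(7n−5)/2.
Smallest index with value > 825: n = 16 (giving 856).
Largest index with value < 5977: n = 41 (giving 5781).
Indices 16 through 41: 26 terms.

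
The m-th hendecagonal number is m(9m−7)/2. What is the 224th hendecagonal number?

224·(9·224 − 7)/2 = 224·2009/2 = 225008.

225008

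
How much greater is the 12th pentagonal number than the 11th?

Consecutive pentagonal numbers differ by 3n − 2: here 3·12 − 2 = 34.

34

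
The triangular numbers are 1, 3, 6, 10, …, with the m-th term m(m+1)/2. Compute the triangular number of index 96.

4656

The 96th triangular number is n(n+1)/2 with n = 96.
96·97/2 = 9312/2 = 4656.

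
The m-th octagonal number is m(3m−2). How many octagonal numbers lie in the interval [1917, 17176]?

The n-th octagonal number is n(3n−2).
Smallest index with value ≥ 1917: n = 26 (giving 1976).
Largest index with value ≤ 17176: n = 76 (giving 17176).
Indices 26 through 76: 51 terms.

51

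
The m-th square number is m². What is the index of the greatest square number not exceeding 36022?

189

Solve n² ≤ 36022 for integer n.
n = 189 gives 35721 ≤ 36022, while n = 190 gives 36100 > 36022; so the answer is index 189.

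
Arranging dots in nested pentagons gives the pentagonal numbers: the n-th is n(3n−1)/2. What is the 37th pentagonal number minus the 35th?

215

37·(3·37 − 1)/2 = 2035 and 35·(3·35 − 1)/2 = 1820.
Difference: 2035 − 1820 = 215.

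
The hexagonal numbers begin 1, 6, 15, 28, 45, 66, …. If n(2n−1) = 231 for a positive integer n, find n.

11

Set n(2n−1) = 231, giving 2n² − n − 231 = 0.
So n = (1 + 43) / 4 = 44/4 = 11.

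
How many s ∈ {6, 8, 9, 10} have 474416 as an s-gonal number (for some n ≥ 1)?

1

s = 6: P(6, 487) = 473851 and P(6, 488) = 475800; 474416 is not s-gonal.
s = 8: P(8, 398) = 474416. ✓
s = 9: P(9, 368) = 473064 and P(9, 369) = 475641; 474416 is not s-gonal.
s = 10: P(10, 344) = 472312 and P(10, 345) = 475065; 474416 is not s-gonal.
Hits: s ∈ {8} → 1.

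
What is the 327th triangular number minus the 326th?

Consecutive triangular numbers differ by n: T_{327} − T_{326} = 327.

327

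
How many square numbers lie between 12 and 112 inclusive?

7

The n-th square number is n².
Smallest index with value ≥ 12: n = 4 (giving 16).
Largest index with value ≤ 112: n = 10 (giving 100).
Indices 4 through 10: 7 terms.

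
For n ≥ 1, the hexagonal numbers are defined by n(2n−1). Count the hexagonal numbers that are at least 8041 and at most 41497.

The n-th hexagonal number is n(2n−1).
Smallest index with value ≥ 8041: n = 64 (giving 8128).
Largest index with value ≤ 41497: n = 144 (giving 41328).
Indices 64 through 144: 81 terms.

81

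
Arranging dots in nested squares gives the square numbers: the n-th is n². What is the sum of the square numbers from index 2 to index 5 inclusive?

54

Σ_{i=2}^{5} i² = 55 − 1 = 54.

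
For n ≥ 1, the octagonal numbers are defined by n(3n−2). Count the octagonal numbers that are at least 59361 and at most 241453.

144

The n-th octagonal number is n(3n−2).
Smallest index with value ≥ 59361: n = 141 (giving 59361).
Largest index with value ≤ 241453: n = 284 (giving 241400).
Indices 141 through 284: 144 terms.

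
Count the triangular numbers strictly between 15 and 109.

The n-th triangular number is n(n+1)/2.
Smallest index with value > 15: n = 6 (giving 21).
Largest index with value < 109: n = 14 (giving 105).
Indices 6 through 14: 9 terms.

9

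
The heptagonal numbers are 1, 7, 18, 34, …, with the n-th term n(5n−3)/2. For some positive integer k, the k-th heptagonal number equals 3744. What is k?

39

Set n(5n−3)/2 = 3744, giving 5n² − 3n − 7488 = 0.
The discriminant is 9 + 40·3744 = 149769, and √149769 = 387.
So n = (3 + 387) / 10 = 390/10 = 39.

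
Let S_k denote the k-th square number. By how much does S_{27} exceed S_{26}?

n² − (n−1)² = 2n − 1, so 27² − 26² = 2·27 − 1 = 53.

53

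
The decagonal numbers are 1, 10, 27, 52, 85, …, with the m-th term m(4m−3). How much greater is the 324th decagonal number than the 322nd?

5162

324·(4·324 − 3) = 418932 and 322·(4·322 − 3) = 413770.
Difference: 418932 − 413770 = 5162.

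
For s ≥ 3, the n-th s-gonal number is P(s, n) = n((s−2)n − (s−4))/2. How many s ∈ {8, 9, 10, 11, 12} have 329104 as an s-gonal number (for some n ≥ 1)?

s = 8: P(8, 331) = 328021 and P(8, 332) = 330008; 329104 is not s-gonal.
s = 9: P(9, 307) = 329104. ✓
s = 10: P(10, 287) = 328615 and P(10, 288) = 330912; 329104 is not s-gonal.
s = 11: P(11, 270) = 327105 and P(11, 271) = 329536; 329104 is not s-gonal.
s = 12: P(12, 256) = 326656 and P(12, 257) = 329217; 329104 is not s-gonal.
Hits: s ∈ {9} → 1.

1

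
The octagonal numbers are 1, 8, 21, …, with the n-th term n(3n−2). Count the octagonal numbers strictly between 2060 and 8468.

27

The n-th octagonal number is n(3n−2).
Smallest index with value > 2060: n = 27 (giving 2133).
Largest index with value < 8468: n = 53 (giving 8321).
Indices 27 through 53: 27 terms.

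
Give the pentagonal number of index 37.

2035

The 37th pentagonal number is n(3n−1)/2 with n = 37.
37·(3·37 − 1)/2 = 37·110/2 = 37·55 = 2035.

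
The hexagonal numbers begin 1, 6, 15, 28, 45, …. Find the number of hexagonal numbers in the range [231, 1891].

The n-th hexagonal number is n(2n−1).
Smallest index with value ≥ 231: n = 11 (giving 231).
Largest index with value ≤ 1891: n = 31 (giving 1891).
Indices 11 through 31: 21 terms.

21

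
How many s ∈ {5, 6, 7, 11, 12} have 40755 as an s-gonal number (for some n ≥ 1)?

2

s = 5: P(5, 165) = 40755. ✓
s = 6: P(6, 143) = 40755. ✓
s = 7: P(7, 127) = 40132 and P(7, 128) = 40768; 40755 is not s-gonal.
s = 11: P(11, 95) = 40280 and P(11, 96) = 41136; 40755 is not s-gonal.
s = 12: P(12, 90) = 40140 and P(12, 91) = 41041; 40755 is not s-gonal.
Hits: s ∈ {5, 6} → 2.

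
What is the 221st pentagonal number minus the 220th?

661

Consecutive pentagonal numbers differ by 3n − 2: here 3·221 − 2 = 661.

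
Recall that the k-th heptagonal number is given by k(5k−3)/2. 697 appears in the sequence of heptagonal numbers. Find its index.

Set n(5n−3)/2 = 697, giving 5n² − 3n − 1394 = 0.
The discriminant is 9 + 40·697 = 27889, and √27889 = 167.
So n = (3 + 167) / 10 = 170/10 = 17.

17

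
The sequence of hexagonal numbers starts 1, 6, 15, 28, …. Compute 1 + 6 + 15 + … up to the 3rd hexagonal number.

Σ i(2i−1) = 2Σi² − Σi over i = 1..3.
Σi = 6 and Σi² = 14.
2·14 − 1·6 = 22.

22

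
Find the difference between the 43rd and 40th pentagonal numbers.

372

43·(3·43 − 1)/2 = 2752 and 40·(3·40 − 1)/2 = 2380.
Difference: 2752 − 2380 = 372.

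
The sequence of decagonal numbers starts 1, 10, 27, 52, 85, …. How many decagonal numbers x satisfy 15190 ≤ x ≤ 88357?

88

The n-th decagonal number is n(4n−3).
Smallest index with value ≥ 15190: n = 62 (giving 15190).
Largest index with value ≤ 88357: n = 149 (giving 88357).
Indices 62 through 149: 88 terms.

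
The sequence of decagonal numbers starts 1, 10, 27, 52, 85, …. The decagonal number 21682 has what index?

Set n(4n−3) = 21682, giving 4n² − 3n − 21682 = 0.
The discriminant is 9 + 16·21682 = 346921, and √346921 = 589.
So n = (3 + 589) / 8 = 592/8 = 74.
Check: 74·(4·74 − 3) = 21682. ✓

74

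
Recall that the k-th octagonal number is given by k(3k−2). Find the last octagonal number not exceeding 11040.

Solve n(3n−2) ≤ 11040 for integer n.
n = 60 gives 10680 ≤ 11040, while n = 61 gives 11041 > 11040; so the answer is 10680.

10680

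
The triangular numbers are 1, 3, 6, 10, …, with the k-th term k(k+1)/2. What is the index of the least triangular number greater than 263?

23

Solve n(n+1)/2 > 263 for integer n.
The largest n with value ≤ 263 is 22 (since 253 ≤ 263 < 276), so the first above is n = 23, value 276.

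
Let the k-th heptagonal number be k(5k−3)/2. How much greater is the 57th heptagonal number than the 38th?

57·(5·57 − 3)/2 = 8037 and 38·(5·38 − 3)/2 = 3553.
Difference: 8037 − 3553 = 4484.

4484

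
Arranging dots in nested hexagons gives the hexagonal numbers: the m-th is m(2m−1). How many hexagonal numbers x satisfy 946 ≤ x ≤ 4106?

24

The n-th hexagonal number is n(2n−1).
Smallest index with value ≥ 946: n = 22 (giving 946).
Largest index with value ≤ 4106: n = 45 (giving 4005).
Indices 22 through 45: 24 terms.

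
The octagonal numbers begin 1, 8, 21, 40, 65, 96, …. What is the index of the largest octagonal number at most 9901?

57

Solve n(3n−2) ≤ 9901 for integer n.
n = 57 gives 9633 ≤ 9901, while n = 58 gives 9976 > 9901; so the answer is index 57.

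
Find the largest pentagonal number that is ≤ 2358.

Solve n(3n−1)/2 ≤ 2358 for integer n.
n = 39 gives 2262 ≤ 2358, while n = 40 gives 2380 > 2358; so the answer is 2262.

2262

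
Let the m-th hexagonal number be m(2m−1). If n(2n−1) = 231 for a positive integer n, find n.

Set n(2n−1) = 231, giving 2n² − n − 231 = 0.
The discriminant is 1 + 8·231 = 1849, and √1849 = 43.
So n = (1 + 43) / 4 = 44/4 = 11.
Check: 11·(2·11 − 1) = 231. ✓

11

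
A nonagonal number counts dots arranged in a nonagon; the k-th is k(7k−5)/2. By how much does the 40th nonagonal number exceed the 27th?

3016

40·(7·40 − 5)/2 = 5500 and 27·(7·27 − 5)/2 = 2484.
Difference: 5500 − 2484 = 3016.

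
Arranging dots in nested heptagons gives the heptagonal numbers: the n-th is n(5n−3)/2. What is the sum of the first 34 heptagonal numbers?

Σ i(5i−3)/2 = (5Σi² − 3Σi) / 2 over i = 1..34.
Σi = 595 and Σi² = 13685.
(5·13685 − 3·595) / 2 = 66640/2 = 33320.

33320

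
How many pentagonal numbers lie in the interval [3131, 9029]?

32

The n-th pentagonal number is n(3n−1)/2.
Smallest index with value ≥ 3131: n = 46 (giving 3151).
Largest index with value ≤ 9029: n = 77 (giving 8855).
Indices 46 through 77: 32 terms.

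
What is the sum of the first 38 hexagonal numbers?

Σ i(2i−1) = 2Σi² − Σi over i = 1..38.
Σi = 741 and Σi² = 19019.
2·19019 − 1·741 = 37297.

37297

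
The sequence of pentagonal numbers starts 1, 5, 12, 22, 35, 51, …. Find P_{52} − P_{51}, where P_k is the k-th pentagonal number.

Consecutive pentagonal numbers differ by 3n − 2: here 3·52 − 2 = 154.

154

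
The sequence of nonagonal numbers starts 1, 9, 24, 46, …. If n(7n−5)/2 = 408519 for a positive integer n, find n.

Set n(7n−5)/2 = 408519, giving 7n² − 5n − 817038 = 0.
The discriminant is 25 + 56·408519 = 22877089, and √22877089 = 4783.
So n = (5 + 4783) / 14 = 4788/14 = 342.

342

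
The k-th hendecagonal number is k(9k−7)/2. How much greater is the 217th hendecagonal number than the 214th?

217·(9·217 − 7)/2 = 211141 and 214·(9·214 − 7)/2 = 205333.
Difference: 211141 − 205333 = 5808.

5808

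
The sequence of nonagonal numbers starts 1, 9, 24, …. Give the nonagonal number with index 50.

50·(7·50 − 5)/2 = 50·345/2 = 8625.

8625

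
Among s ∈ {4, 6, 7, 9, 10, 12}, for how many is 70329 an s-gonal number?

1

s = 4: P(4, 265) = 70225 and P(4, 266) = 70756; 70329 is not s-gonal.
s = 6: P(6, 187) = 69751 and P(6, 188) = 70500; 70329 is not s-gonal.
s = 7: P(7, 168) = 70308 and P(7, 169) = 71149; 70329 is not s-gonal.
s = 9: P(9, 142) = 70219 and P(9, 143) = 71214; 70329 is not s-gonal.
s = 10: P(10, 132) = 69300 and P(10, 133) = 70357; 70329 is not s-gonal.
s = 12: P(12, 119) = 70329. ✓
Hits: s ∈ {12} → 1.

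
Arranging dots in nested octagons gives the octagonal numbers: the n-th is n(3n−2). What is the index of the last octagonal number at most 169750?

238

Solve n(3n−2) ≤ 169750 for integer n.
n = 238 gives 169456 ≤ 169750, while n = 239 gives 170885 > 169750; so the answer is index 238.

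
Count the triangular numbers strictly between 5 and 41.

The n-th triangular number is n(n+1)/2.
Smallest index with value > 5: n = 3 (giving 6).
Largest index with value < 41: n = 8 (giving 36).
Indices 3 through 8: 6 terms.

6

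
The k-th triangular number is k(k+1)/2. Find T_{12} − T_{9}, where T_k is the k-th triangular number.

33

12·13/2 = 78 and 9·10/2 = 45.
Difference: 78 − 45 = 33.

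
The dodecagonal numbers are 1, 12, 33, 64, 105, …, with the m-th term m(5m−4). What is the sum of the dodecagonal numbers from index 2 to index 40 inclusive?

107419

Σ i(5i−4) = 5Σi² − 4Σi over i = 2..40.
Σi = 820 − 1 = 819 and Σi² = 22140 − 1 = 22139.
5·22139 − 4·819 = 107419.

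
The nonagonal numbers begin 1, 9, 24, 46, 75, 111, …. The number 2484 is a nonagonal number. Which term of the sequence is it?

Set n(7n−5)/2 = 2484, giving 7n² − 5n − 4968 = 0.
So n = (5 + 373) / 14 = 378/14 = 27.

27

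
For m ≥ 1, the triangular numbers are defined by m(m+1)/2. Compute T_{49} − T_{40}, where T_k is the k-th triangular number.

405

49·50/2 = 1225 and 40·41/2 = 820.
Difference: 1225 − 820 = 405.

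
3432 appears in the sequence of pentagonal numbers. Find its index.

Set n(3n−1)/2 = 3432, giving 3n² − n − 6864 = 0.
The discriminant is 1 + 24·3432 = 82369, and √82369 = 287.
So n = (1 + 287) / 6 = 288/6 = 48.
Check: 48·(3·48 − 1)/2 = 3432. ✓

48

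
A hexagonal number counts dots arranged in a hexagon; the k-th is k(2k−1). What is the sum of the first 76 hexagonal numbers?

295526

Σ i(2i−1) = 2Σi² − Σi over i = 1..76.
Σi = 2926 and Σi² = 149226.
2·149226 − 1·2926 = 295526.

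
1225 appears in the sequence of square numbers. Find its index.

We need n² = 1225, so n = √1225 = 35.

35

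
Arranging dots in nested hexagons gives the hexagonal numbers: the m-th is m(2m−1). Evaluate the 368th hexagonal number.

The 368th hexagonal number is n(2n−1) with n = 368.
368·(2·368 − 1) = 368·735 = 270480.

270480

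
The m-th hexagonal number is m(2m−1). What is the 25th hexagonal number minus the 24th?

97

Consecutive hexagonal numbers differ by 4n − 3: here 4·25 − 3 = 97.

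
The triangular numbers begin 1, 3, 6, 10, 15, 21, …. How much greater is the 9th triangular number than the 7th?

17

9·10/2 = 45 and 7·8/2 = 28.
Difference: 45 − 28 = 17.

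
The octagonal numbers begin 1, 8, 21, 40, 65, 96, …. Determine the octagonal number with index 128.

48896

The 128th octagonal number is n(3n−2) with n = 128.
128·(3·128 − 2) = 128·382 = 48896.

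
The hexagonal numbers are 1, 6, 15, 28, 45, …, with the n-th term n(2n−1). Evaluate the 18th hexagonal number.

The 18th hexagonal number is n(2n−1) with n = 18.
18·(2·18 − 1) = 18·35 = 630.

630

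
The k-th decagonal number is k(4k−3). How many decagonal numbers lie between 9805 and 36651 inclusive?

47

The n-th decagonal number is n(4n−3).
Smallest index with value ≥ 9805: n = 50 (giving 9850).
Largest index with value ≤ 36651: n = 96 (giving 36576).
Indices 50 through 96: 47 terms.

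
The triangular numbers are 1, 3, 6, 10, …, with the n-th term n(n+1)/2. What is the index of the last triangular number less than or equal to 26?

Solve n(n+1)/2 ≤ 26 for integer n.
n = 6 gives 21 ≤ 26, while n = 7 gives 28 > 26; so the answer is index 6.

6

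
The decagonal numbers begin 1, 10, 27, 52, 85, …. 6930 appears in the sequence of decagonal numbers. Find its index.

42

Set n(4n−3) = 6930, giving 4n² − 3n − 6930 = 0.
So n = (3 + 333) / 8 = 336/8 = 42.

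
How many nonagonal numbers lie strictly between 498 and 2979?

17

The n-th nonagonal number is n(7n−5)/2.
Smallest index with value > 498: n = 13 (giving 559).
Largest index with value < 2979: n = 29 (giving 2871).
Indices 13 through 29: 17 terms.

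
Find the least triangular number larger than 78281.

78606

Solve n(n+1)/2 > 78281 for integer n.
The largest n with value ≤ 78281 is 395 (since 78210 ≤ 78281 < 78606), so the first above is n = 396, value 78606.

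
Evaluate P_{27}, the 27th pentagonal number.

The 27th pentagonal number is n(3n−1)/2 with n = 27.
27·(3·27 − 1)/2 = 27·80/2 = 27·40 = 1080.

1080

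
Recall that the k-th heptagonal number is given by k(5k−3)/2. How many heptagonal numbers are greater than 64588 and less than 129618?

The n-th heptagonal number is n(5n−3)/2.
Smallest index with value > 64588: n = 162 (giving 65367).
Largest index with value < 129618: n = 227 (giving 128482).
Indices 162 through 227: 66 terms.

66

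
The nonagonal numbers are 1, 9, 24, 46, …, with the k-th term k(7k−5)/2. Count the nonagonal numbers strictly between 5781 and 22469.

39

The n-th nonagonal number is n(7n−5)/2.
Smallest index with value > 5781: n = 42 (giving 6069).
Largest index with value < 22469: n = 80 (giving 22200).
Indices 42 through 80: 39 terms.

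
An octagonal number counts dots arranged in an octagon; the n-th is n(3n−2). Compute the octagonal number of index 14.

560

14·(3·14 − 2) = 14·40 = 560.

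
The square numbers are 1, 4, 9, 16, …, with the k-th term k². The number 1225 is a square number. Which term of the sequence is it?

We need n² = 1225, so n = √1225 = 35.

35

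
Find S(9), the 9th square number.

81

The 9th square number is n² with n = 9.
9² = 81.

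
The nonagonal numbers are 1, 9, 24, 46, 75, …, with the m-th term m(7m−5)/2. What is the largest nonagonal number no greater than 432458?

Solve n(7n−5)/2 ≤ 432458 for integer n.
n = 351 gives 430326 ≤ 432458, while n = 352 gives 432784 > 432458; so the answer is 430326.

430326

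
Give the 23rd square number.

529

The 23rd square number is n² with n = 23.
23² = 529.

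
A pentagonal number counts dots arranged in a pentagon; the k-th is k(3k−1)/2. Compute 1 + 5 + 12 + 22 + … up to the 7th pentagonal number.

Σ i(3i−1)/2 = (3Σi² − Σi) / 2 over i = 1..7.
Σi = 28 and Σi² = 140.
(3·140 − 1·28) / 2 = 392/2 = 196.

196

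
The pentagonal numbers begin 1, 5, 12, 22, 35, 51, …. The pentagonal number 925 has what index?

25

Set n(3n−1)/2 = 925, giving 3n² − n − 1850 = 0.
The discriminant is 1 + 24·925 = 22201, and √22201 = 149.
So n = (1 + 149) / 6 = 150/6 = 25.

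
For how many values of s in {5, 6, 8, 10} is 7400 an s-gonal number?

s = 5: P(5, 70) = 7315 and P(5, 71) = 7526; 7400 is not s-gonal.
s = 6: P(6, 61) = 7381 and P(6, 62) = 7626; 7400 is not s-gonal.
s = 8: P(8, 50) = 7400. ✓
s = 10: P(10, 43) = 7267 and P(10, 44) = 7612; 7400 is not s-gonal.
Hits: s ∈ {8} → 1.

1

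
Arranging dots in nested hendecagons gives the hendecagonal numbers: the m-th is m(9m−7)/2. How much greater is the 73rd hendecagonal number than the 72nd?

Consecutive hendecagonal numbers differ by 9n − 8: here 9·73 − 8 = 649.

649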